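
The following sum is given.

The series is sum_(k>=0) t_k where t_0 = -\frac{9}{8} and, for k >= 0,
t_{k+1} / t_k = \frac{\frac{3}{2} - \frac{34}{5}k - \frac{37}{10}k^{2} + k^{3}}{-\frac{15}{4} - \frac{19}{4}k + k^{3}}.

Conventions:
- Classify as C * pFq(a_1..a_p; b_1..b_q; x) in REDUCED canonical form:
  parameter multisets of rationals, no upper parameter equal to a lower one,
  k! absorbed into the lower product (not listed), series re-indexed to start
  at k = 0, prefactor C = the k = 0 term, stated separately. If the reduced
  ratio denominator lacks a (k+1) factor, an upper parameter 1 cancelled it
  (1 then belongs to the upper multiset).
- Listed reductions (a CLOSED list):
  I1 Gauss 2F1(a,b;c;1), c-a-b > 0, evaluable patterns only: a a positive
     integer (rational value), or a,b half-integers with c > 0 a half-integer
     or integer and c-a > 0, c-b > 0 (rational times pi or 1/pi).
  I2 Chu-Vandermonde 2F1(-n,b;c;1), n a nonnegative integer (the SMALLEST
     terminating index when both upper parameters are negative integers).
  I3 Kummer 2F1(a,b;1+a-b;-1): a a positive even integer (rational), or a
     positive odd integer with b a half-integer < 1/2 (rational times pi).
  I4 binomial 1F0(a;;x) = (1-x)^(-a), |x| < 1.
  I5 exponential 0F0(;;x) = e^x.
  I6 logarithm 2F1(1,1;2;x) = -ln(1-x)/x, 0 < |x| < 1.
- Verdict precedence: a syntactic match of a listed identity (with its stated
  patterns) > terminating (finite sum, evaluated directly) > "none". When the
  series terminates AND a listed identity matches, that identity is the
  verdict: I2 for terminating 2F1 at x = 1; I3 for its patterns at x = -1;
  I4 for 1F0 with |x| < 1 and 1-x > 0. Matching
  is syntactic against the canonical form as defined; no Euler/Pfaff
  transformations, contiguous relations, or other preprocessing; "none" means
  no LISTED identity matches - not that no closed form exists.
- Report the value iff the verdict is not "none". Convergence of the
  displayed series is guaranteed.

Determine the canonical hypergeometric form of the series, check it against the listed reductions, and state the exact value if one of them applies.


Reduced: x = 1, 2F1, upper = {-5, -\frac{1}{5}}, lower = {-\frac{5}{2}}, C = -\frac{9}{8}. Verdict: the Chu-Vandermonde identity I2 matches (terminating 2F1 at x = 1 with n = 5, b = -1/5, c = -\frac{5}{2}). Sum: -\frac{106743}{125000}.

Key observation: with t_0 = -\frac{9}{8}, the ratio is unreduced: k + 3/2 divides both sides (C = -9/8, x = 1).
Step ratio: r(k) = 1 * (k-5) (k-\frac{1}{5}) / [(k-\frac{5}{2}) (k+1)] - rational in k, leading ratio 1; with t_0 = -\frac{9}{8}, classification follows.


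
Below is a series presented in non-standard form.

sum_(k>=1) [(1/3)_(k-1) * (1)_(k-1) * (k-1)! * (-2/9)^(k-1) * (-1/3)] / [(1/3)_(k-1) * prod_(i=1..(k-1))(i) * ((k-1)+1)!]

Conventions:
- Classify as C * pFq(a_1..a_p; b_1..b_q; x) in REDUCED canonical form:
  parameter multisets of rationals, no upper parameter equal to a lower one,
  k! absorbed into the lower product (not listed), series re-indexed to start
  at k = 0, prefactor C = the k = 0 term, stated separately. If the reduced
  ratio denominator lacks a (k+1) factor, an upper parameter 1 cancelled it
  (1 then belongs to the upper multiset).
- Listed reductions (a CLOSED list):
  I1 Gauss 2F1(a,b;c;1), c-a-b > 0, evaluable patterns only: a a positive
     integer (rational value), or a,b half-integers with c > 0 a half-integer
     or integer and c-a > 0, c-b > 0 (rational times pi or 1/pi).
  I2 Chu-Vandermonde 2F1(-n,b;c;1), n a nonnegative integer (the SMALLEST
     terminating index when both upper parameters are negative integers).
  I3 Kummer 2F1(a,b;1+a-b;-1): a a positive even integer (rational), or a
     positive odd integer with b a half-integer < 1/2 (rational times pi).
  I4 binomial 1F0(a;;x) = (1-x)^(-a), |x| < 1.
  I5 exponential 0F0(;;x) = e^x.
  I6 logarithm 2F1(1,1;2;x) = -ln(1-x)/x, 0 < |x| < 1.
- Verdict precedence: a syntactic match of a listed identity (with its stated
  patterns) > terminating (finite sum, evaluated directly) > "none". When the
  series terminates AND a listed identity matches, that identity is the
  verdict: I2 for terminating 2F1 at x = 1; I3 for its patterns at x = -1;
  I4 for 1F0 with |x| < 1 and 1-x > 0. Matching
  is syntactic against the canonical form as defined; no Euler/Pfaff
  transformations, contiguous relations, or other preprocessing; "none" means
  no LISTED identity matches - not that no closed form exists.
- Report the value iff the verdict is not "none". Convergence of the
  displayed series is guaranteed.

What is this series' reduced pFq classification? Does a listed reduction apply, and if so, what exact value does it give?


At argument -2/9: a 2F1 with upper {1, 1}, lower {2}, scaled by C = -1/3. Verdict: this is logarithm (I6) (the logarithm: parameters (1,1;2), x = -2/9). Sum: (-3/2) * ln(11/9).

Key step: with t_0 = -1/3, the factorial ratio (prefactor -1/3) (k+a-1)!/(a-1)! is a rising factorial (a)_k.
Step ratio: r(k) = (-2/9) * (k+1) (k+1) / [(k+2) (k+1)] ; factor over Q: parameters, x = (-2/9), and C = -1/3.


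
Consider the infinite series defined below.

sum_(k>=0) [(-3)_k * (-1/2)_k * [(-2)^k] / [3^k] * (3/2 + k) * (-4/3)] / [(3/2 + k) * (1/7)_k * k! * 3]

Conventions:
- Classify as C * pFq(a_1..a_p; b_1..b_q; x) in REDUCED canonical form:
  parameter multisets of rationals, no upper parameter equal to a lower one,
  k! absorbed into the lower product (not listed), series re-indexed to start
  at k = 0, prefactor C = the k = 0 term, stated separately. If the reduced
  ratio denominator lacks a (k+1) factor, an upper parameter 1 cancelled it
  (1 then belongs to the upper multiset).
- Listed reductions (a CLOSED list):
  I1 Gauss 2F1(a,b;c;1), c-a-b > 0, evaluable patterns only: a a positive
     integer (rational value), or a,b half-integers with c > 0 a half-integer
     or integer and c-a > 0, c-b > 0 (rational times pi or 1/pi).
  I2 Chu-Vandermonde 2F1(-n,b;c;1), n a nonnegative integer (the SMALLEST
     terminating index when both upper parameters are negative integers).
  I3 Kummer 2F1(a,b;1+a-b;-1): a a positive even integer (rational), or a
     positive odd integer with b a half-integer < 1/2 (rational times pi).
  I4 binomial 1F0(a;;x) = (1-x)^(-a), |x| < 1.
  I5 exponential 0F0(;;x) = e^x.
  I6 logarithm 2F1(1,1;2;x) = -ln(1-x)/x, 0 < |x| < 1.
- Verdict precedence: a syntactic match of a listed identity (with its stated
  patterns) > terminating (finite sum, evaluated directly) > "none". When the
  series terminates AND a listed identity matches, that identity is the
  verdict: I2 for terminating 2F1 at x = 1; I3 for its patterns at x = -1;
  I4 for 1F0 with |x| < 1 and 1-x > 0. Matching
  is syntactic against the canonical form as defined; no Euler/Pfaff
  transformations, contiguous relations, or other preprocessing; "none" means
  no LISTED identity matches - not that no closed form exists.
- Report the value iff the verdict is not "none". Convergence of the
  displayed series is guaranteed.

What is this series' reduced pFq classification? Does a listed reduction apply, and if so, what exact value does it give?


First insight: from the first term -4/9: the constant factors (C = -4/9, x = -2/3) combine into one prefactor.
Consecutive-term ratio: r(k) = (-2/3) * (k-3) (k-1/2) / [(k+1/7) (k+1)] - rational; roots negated = parameters, x = (-2/3), C = -4/9.

The series (x = -2/3) is 2F1: upper {-3, -1/2}, lower {1/7}, prefactor -4/9. Verdict: terminating. With -3 upstairs the series is a 4-term polynomial sum; evaluated term by term. Hence: 4514/1215.


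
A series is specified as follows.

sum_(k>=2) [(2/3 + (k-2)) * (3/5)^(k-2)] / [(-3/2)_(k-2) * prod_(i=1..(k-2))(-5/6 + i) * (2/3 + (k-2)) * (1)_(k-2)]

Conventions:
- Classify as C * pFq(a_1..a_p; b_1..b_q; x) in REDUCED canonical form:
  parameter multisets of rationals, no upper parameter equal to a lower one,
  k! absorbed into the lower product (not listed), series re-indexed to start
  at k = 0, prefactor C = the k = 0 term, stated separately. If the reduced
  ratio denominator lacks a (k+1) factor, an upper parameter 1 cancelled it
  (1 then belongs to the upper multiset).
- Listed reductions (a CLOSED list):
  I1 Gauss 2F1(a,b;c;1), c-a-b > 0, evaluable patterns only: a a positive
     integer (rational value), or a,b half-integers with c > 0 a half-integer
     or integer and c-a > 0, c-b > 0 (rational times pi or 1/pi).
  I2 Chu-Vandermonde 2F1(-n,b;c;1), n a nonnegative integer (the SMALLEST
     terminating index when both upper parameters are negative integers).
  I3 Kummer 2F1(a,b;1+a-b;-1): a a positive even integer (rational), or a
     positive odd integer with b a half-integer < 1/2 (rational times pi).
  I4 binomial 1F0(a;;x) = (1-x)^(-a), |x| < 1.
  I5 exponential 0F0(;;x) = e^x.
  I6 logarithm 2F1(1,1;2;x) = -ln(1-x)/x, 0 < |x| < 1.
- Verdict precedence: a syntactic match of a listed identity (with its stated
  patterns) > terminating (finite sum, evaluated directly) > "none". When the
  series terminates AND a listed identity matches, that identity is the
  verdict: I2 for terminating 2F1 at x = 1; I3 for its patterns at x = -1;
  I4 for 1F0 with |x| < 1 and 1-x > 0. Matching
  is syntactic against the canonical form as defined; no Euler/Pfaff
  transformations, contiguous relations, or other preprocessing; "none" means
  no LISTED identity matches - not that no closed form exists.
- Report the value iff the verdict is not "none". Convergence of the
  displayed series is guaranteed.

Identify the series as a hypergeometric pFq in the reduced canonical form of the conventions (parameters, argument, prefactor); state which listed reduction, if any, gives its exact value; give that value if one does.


The series (x = 3/5) is 0F2: upper {-}, lower {-3/2, 1/6}, prefactor 1. Verdict: none - at argument 3/5 the multisets {-} ; {-3/2, 1/6} match no listed identity.

The tell: t_0 = 1 here, and (1)_k (prefactor 1) is k! itself.
Term ratio: r(k) = (3/5) * 1 / [(k-3/2) (k+1/6) (k+1)] - rational in k, leading ratio (3/5); with t_0 = 1, classification follows.


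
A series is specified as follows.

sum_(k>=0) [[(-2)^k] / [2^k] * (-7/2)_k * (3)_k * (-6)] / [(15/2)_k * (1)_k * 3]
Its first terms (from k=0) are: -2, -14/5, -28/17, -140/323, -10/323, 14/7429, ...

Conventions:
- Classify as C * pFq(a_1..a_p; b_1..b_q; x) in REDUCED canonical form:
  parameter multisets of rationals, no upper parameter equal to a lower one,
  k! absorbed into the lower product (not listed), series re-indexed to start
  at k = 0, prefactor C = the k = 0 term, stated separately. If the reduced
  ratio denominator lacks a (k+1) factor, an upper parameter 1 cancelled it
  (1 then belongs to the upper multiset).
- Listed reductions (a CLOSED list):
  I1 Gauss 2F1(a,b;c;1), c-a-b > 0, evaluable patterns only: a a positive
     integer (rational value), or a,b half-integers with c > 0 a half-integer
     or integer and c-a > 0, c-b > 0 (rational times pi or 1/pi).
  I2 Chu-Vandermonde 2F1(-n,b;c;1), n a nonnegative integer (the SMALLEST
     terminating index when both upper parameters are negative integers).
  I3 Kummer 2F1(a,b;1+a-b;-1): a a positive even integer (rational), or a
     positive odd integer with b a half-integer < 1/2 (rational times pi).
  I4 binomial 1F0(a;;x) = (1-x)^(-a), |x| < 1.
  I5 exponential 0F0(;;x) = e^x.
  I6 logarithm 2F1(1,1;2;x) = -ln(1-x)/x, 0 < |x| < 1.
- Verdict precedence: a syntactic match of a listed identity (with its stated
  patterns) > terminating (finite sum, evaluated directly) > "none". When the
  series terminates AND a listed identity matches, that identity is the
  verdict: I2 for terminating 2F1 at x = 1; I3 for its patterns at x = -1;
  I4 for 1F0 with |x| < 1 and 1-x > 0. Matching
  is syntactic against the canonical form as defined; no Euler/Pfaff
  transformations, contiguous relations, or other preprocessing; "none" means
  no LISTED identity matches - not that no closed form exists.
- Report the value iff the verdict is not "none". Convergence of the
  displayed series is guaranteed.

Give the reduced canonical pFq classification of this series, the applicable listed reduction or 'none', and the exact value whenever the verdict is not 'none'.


Canonical form: C = -2 times 2F1 with upper {-7/2, 3}, lower {15/2}, x = -1. Verdict: Kummer's theorem (I3) fires (x = -1; c = 15/2 equals 1+a-b for upper {-7/2, 3}: listed pattern). Hence: (-9009/4096) * pi.

The tell: x = (-1) and the constant factors (prefactor -2) combine into one prefactor.
Consecutive-term ratio: r(k) = (-1) * (k-7/2) (k+3) / [(k+15/2) (k+1)] - rational; roots negated = parameters, x = (-1), C = -2.


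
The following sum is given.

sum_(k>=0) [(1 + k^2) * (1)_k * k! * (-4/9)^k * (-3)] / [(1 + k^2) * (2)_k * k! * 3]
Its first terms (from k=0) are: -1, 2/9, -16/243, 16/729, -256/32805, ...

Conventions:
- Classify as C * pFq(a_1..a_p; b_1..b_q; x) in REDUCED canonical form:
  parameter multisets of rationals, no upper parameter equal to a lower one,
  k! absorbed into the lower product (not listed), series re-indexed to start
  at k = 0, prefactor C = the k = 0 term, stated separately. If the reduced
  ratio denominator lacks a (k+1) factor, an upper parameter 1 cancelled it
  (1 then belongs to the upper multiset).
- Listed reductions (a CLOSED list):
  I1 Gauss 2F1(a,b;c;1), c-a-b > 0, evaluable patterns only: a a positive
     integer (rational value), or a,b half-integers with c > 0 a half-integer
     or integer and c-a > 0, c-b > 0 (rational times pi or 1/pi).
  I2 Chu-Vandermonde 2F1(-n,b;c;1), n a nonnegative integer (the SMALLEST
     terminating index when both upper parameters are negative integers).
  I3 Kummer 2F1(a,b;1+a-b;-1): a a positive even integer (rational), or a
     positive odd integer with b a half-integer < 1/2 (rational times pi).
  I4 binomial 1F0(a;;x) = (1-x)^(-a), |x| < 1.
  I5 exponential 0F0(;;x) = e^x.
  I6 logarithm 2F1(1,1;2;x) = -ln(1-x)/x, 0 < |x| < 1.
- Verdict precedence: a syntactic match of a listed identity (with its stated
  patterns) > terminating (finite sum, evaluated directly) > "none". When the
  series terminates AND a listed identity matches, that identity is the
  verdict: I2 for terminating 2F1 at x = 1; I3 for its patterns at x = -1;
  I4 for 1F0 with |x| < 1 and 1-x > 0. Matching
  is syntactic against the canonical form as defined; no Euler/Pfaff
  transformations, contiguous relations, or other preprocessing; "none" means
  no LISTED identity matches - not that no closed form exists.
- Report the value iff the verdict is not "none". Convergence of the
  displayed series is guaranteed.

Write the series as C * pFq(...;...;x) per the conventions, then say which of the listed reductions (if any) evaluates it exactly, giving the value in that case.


This is -1 * 2F1(1, 1; 2; -4/9) in reduced canonical form. Verdict: this is the I6 logarithm reduction (the logarithm: parameters (1,1;2), x = -4/9). Sum: (-9/4) * ln(13/9).

The tell: from the first term -1: the constant factors (C = -1, x = -4/9) combine into one prefactor.
Step ratio: r(k) = (-4/9) * (k+1) (k+1) / [(k+2) (k+1)] - rational in k. x = (-4/9); t_0 = -1; negate the roots.


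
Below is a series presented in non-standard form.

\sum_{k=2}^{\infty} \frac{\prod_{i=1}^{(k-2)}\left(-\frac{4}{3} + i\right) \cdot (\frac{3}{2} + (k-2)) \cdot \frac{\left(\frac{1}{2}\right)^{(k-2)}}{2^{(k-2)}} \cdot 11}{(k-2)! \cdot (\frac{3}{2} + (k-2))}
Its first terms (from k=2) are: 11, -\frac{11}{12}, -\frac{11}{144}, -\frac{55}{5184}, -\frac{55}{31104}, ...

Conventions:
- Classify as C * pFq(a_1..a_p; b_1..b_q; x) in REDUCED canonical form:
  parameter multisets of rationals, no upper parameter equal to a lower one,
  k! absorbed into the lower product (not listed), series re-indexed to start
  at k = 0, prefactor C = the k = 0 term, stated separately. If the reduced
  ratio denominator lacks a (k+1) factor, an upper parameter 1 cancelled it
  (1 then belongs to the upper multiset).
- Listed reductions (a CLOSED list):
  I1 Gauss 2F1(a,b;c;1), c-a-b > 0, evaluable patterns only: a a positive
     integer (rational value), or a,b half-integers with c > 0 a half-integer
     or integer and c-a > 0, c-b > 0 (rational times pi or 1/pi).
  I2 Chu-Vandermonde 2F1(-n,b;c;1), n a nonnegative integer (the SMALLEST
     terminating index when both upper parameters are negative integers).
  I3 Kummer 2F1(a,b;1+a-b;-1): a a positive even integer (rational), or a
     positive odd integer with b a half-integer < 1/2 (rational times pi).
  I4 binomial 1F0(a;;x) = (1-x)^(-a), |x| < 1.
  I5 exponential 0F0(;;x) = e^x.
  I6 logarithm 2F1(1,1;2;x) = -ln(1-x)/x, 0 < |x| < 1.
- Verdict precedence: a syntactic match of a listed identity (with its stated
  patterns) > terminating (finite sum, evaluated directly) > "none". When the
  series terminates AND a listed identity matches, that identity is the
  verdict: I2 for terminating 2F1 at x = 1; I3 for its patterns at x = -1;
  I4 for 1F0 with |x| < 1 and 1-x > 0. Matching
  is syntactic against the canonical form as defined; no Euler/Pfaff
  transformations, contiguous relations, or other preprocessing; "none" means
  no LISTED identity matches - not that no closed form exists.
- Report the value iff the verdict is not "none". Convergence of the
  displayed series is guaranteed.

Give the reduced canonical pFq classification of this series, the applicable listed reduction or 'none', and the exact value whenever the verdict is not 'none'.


x = \frac{1}{4} here; the reduced form reads 1F0, upper {-\frac{1}{3}}, lower {-}, C = 11. Verdict (x = \frac{1}{4}): binomial (I4) applies (the 1F0 binomial series: exponent 1/3, x = \frac{1}{4}). Its exact value is 11 \cdot \left(\frac{3}{4}\right)^{\frac{1}{3}}.

Key step: with t_0 = 11, the factor k + 3/2 cancels (top and bottom), leaving prefactor 11.
Consecutive-term ratio: r(k) = \frac{1}{4} * (k-\frac{1}{3}) / [(k+1)] ; factor over Q: parameters, x = \frac{1}{4}, and C = 11.


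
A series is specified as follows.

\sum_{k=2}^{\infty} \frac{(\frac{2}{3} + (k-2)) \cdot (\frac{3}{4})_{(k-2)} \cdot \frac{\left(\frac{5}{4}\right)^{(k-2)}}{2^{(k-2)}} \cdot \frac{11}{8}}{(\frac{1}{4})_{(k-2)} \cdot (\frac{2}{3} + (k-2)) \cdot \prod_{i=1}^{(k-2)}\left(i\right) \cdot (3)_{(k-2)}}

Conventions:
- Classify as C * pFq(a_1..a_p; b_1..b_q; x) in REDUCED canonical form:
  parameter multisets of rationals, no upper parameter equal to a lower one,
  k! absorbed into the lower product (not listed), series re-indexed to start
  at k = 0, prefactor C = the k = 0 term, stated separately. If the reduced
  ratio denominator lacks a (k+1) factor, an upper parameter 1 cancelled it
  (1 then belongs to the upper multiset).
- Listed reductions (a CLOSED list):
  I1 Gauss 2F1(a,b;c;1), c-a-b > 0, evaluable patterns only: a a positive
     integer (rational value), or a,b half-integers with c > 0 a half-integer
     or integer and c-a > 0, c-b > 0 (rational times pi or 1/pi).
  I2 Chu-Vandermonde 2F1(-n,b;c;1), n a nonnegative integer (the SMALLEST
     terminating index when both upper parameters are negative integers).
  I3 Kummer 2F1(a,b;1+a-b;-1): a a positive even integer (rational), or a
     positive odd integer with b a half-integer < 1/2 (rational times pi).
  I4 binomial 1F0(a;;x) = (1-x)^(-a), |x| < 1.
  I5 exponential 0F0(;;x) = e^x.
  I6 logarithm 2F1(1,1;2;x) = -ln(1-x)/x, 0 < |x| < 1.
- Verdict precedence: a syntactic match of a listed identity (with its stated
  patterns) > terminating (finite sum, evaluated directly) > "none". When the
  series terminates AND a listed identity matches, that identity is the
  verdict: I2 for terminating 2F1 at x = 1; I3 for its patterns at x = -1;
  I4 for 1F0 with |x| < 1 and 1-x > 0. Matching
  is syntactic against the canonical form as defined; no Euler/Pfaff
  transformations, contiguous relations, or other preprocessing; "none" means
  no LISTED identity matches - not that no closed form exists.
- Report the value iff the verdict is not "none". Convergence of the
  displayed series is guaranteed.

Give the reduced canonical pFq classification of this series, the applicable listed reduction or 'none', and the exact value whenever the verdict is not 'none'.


This is \frac{11}{8} * 1F2(\frac{3}{4}; \frac{1}{4}, 3; \frac{5}{8}) in reduced canonical form. Verdict: no listed reduction: x = \frac{5}{8} and upper {\frac{3}{4}} fail every I1-I6 pattern.

Structural cue: t_0 being \frac{11}{8}, the two k-th powers (C = 11/8, x = 5/8) combine into one argument.
Adjacent-term ratio: r(k) = \frac{5}{8} * (k+\frac{3}{4}) / [(k+\frac{1}{4}) (k+3) (k+1)] ; factor over Q: parameters, x = \frac{5}{8}, and C = \frac{11}{8}.


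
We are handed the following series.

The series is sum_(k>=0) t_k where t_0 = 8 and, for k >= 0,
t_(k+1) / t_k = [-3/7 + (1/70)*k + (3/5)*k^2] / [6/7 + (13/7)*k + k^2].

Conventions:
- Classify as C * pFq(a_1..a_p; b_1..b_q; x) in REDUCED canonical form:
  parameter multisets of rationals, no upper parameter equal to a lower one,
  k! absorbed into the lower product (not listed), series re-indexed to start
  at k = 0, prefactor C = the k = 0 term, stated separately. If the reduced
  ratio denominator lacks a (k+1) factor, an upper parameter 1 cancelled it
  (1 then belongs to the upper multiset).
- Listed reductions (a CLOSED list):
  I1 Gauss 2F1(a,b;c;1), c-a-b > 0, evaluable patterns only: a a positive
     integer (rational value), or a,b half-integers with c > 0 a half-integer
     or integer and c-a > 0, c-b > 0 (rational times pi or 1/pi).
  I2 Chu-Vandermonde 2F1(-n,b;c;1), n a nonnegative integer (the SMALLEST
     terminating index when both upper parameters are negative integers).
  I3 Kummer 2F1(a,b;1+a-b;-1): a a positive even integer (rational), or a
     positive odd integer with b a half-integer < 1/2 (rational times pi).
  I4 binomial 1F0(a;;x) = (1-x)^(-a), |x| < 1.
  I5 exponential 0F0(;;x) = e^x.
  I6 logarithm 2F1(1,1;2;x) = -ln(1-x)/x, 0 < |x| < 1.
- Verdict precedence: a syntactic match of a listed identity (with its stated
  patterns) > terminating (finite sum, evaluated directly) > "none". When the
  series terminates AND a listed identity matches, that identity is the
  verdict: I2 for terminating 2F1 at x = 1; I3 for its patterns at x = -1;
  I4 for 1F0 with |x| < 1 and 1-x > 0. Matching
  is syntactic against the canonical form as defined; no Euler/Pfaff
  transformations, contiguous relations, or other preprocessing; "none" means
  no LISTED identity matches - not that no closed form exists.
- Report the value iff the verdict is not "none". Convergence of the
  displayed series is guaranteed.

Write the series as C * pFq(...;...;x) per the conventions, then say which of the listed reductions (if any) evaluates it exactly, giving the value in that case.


The series (x = 3/5) is 1F0: upper {-5/6}, lower {-}, prefactor 8. Verdict (x = 3/5): the binomial series (I4) applies (the 1F0 binomial series: exponent 5/6, x = 3/5). Its exact value is 8 * (2/5)^(5/6).

The tell: from the first term 8: the expanded ratio factors over Q; C = 8, x = 3/5, roots give parameters.
Step ratio: r(k) = (3/5) * (k-5/6) / [(k+1)] ; factor over Q: parameters, x = (3/5), and C = 8.


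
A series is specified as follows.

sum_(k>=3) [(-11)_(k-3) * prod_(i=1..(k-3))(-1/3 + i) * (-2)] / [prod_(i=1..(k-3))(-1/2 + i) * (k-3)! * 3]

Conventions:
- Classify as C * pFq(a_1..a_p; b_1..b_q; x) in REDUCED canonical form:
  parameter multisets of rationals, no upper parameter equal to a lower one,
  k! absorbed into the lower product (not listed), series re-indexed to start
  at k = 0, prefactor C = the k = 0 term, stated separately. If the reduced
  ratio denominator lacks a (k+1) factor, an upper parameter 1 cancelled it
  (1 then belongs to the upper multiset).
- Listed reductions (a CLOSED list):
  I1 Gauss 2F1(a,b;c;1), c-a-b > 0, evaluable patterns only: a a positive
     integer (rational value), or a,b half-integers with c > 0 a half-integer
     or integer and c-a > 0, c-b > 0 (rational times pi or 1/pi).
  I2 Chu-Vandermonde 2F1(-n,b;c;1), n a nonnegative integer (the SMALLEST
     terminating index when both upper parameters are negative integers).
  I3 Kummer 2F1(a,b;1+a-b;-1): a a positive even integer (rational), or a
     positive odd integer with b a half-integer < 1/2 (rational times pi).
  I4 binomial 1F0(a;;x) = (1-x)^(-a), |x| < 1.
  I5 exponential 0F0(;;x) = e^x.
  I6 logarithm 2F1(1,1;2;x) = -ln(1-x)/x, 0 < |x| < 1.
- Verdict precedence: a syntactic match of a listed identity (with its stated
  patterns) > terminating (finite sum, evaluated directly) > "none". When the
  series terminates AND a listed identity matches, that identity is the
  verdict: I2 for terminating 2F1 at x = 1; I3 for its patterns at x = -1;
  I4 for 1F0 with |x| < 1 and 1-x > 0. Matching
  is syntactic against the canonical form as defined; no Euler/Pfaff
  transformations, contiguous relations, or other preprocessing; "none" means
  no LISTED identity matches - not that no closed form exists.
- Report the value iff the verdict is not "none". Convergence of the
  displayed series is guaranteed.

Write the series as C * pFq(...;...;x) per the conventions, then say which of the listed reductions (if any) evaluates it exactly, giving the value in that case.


At argument 1: a 2F1 with upper {-11, 2/3}, lower {1/2}, scaled by C = -2/3. Verdict: Chu-Vandermonde (I2) applies (terminating 2F1 at x = 1 with n = 11, b = 2/3, c = 1/2). Hence: 8038322486/223283341827.

The tell: x = 1 and the lower running product (C = -2/3) is a rising factorial.
Ratio: r(k) = 1 * (k-11) (k+2/3) / [(k+1/2) (k+1)] - rational; roots negated = parameters, x = 1, C = -2/3.


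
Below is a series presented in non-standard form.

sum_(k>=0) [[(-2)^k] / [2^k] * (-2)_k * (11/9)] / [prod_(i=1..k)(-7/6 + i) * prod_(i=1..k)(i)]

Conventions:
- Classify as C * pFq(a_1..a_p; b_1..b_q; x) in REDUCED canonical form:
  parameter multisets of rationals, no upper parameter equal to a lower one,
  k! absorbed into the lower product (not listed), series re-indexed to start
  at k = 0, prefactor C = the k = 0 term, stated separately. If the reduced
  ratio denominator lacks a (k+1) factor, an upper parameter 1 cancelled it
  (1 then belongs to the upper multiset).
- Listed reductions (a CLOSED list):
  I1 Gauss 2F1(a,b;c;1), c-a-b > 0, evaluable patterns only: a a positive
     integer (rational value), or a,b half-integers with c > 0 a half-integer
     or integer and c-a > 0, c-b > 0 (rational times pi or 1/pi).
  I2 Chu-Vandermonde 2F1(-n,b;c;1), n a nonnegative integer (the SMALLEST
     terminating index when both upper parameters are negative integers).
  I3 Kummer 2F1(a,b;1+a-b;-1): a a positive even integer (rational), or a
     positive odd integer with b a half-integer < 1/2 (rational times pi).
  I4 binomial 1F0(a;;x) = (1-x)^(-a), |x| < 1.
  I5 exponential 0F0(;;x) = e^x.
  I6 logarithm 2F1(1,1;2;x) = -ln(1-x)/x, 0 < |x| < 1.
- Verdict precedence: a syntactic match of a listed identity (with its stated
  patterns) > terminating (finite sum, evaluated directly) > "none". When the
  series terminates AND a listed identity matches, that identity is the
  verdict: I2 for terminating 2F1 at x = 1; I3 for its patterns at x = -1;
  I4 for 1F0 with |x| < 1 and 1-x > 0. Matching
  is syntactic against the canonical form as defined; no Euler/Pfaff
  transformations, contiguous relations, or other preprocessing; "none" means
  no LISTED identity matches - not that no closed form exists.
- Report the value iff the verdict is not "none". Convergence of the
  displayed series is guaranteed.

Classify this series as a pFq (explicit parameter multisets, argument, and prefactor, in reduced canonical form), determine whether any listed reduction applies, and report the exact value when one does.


Prefactor 11/9, argument -1: 1F1 with upper {-2} over lower {-1/6}. Verdict: terminating - upper parameter -2 makes this a finite sum (last index 2), evaluated exactly. Value: -1001/45.

First insight: t_0 = 11/9 here, and the lower running product (C = 11/9, x = -1) is a rising factorial.
Term ratio: r(k) = (-1) * (k-2) / [(k-1/6) (k+1)] - rational in k. x = (-1); t_0 = 11/9; negate the roots.


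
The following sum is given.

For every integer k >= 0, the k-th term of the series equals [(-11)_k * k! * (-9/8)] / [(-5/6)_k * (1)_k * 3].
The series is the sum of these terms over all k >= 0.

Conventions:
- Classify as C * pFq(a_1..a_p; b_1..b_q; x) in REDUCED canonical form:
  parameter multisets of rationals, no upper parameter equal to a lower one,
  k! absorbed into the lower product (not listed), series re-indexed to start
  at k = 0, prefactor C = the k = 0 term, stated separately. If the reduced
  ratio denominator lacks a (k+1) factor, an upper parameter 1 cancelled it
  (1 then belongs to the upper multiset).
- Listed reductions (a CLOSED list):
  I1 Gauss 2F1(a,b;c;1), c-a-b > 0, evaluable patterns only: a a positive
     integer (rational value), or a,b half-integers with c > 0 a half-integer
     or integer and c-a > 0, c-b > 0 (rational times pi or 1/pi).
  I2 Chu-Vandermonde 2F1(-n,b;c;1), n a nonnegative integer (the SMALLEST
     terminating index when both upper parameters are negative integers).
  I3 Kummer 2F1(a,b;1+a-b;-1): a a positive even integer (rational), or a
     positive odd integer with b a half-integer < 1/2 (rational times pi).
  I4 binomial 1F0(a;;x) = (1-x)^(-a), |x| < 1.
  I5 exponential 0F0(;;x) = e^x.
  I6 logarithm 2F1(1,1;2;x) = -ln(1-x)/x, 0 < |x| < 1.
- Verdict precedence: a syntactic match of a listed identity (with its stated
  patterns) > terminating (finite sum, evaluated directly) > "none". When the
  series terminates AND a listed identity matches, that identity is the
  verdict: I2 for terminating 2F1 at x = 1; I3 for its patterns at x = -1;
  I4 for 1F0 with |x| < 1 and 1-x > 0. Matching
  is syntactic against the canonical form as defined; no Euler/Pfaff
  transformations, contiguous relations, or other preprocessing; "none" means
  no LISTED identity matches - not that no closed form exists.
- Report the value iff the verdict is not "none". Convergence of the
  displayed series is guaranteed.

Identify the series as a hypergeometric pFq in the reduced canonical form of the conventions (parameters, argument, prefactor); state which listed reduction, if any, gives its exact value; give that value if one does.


The tell: x = 1 and (1)_k (C = -3/8, x = 1) is k! itself.
Step ratio: r(k) = 1 * (k-11) (k+1) / [(k-5/6) (k+1)] - poly over poly, x = 1 from leading terms; C = -3/8 at k = 0.

The series (x = 1) is 2F1: upper {-11, 1}, lower {-5/6}, prefactor -3/8. Verdict: Vandermonde's identity (I2) applies (terminating 2F1 at x = 1 with n = 11, b = 1, c = -5/6). Sum: 3/40.


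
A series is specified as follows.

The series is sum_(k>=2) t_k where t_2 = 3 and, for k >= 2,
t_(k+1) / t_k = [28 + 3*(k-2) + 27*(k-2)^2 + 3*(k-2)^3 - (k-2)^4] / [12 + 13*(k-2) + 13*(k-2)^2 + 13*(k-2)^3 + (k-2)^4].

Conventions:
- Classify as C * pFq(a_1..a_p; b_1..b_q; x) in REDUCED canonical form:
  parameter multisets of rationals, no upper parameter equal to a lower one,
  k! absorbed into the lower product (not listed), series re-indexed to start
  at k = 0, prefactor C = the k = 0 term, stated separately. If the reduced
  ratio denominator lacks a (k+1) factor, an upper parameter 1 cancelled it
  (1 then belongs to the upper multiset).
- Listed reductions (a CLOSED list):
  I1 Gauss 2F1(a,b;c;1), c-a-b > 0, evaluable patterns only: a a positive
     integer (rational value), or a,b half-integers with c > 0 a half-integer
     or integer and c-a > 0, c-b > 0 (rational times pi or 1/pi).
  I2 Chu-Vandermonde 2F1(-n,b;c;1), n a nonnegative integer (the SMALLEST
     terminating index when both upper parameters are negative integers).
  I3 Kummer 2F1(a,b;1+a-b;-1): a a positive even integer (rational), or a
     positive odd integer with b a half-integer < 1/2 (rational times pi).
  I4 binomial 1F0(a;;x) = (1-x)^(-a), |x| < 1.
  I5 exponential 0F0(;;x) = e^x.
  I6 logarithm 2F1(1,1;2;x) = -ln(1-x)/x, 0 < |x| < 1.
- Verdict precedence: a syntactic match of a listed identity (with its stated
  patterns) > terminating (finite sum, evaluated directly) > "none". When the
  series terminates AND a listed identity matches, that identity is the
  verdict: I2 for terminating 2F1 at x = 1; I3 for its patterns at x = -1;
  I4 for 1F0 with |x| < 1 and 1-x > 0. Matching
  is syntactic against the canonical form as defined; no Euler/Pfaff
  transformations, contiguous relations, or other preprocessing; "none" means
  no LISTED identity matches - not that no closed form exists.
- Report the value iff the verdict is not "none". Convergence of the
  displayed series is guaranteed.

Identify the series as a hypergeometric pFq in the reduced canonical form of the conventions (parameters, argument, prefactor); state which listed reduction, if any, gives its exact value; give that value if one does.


With C = 3: the canonical form is 2F1(-7, 4; 12; -1). Verdict: this is Kummer (I3) (x = -1; c = 12 equals 1+a-b for upper {-7, 4}: listed pattern). Exact value: 55/2.

Key observation: t_0 = 3 here, and cancel k^2 + 1 from the displayed ratio first; then C = 3.
Term ratio: r(k) = (-1) * (k-7) (k+4) / [(k+12) (k+1)] - poly over poly, x = (-1) from leading terms; C = 3 at k = 0.


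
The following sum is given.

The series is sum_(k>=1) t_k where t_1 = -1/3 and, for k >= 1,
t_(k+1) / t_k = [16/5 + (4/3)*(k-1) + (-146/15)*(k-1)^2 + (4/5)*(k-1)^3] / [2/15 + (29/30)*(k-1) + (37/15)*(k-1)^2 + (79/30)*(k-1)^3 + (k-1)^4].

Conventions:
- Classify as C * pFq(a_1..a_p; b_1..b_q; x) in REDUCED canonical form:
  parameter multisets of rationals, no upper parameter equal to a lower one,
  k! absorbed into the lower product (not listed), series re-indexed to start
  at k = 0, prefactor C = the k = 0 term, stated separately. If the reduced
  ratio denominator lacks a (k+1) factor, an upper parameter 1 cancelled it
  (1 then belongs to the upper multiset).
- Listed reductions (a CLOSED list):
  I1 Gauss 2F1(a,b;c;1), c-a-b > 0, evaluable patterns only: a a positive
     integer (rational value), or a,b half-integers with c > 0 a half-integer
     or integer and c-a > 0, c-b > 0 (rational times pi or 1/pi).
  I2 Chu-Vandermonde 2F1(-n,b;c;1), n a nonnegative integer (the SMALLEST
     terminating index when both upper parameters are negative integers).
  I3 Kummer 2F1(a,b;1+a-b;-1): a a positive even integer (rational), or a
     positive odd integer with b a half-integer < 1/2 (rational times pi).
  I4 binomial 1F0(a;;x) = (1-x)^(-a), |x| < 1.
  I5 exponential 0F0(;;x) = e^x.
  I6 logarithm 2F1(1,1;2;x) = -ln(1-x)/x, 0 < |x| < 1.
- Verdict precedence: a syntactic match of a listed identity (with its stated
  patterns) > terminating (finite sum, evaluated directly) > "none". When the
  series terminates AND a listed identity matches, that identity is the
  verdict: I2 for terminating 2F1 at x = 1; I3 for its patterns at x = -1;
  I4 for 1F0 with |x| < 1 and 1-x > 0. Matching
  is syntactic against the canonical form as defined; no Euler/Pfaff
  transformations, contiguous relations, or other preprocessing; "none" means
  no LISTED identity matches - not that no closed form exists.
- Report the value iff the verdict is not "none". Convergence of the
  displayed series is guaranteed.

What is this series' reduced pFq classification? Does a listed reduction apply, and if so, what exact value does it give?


Classification (C = -1/3): 2F2 with upper {-12, -2/3}, lower {1/3, 4/5}, argument x = 4/5. Verdict: terminating - upper parameter -12 makes this a finite sum (last index 12), evaluated exactly. Exact value: -335454743663402165317/62328257799201629235.

Structural cue: x = (4/5) and cancel k + 1/2 from the displayed ratio first; then C = -1/3, x = 4/5.
Ratio: r(k) = (4/5) * (k-12) (k-2/3) / [(k+1/3) (k+4/5) (k+1)] ; factor over Q: parameters, x = (4/5), and C = -1/3.


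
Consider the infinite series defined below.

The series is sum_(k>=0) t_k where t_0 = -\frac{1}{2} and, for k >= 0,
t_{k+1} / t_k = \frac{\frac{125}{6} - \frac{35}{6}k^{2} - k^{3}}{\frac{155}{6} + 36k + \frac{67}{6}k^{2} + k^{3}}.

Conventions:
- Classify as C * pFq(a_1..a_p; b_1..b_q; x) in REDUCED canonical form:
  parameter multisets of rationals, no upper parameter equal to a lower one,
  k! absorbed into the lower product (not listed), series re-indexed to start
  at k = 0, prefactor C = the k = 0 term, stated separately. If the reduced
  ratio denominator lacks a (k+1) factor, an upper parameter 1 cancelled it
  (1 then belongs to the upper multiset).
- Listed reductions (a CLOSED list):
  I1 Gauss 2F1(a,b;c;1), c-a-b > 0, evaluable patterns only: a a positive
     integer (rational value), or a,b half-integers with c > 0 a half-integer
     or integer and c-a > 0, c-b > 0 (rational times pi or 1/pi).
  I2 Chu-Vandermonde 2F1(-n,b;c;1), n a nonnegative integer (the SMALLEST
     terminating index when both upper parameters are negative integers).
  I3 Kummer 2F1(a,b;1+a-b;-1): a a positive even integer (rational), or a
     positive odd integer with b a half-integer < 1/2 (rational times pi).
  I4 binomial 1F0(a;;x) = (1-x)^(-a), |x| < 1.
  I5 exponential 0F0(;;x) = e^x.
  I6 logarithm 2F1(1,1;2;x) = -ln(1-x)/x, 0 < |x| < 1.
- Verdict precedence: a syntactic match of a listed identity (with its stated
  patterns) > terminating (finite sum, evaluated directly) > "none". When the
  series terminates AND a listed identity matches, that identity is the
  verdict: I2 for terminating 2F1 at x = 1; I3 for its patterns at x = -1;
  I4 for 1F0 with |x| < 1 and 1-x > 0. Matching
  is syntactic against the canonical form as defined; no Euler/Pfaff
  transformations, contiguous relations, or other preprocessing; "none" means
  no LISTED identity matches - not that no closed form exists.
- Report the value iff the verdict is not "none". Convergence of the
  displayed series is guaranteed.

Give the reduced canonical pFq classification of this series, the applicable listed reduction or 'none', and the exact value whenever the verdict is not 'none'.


The series (x = -1) is 2F1: upper {-\frac{5}{3}, \frac{5}{2}}, lower {\frac{31}{6}}, prefactor -\frac{1}{2}. Verdict: none here - no I1-I6 shape fits x = -1 with lower {\frac{31}{6}}.

The tell: x = -1 and the parameter 5 appears in both the upper and lower lists and cancels.
Consecutive-term ratio: r(k) = -1 * (k-\frac{5}{3}) (k+\frac{5}{2}) / [(k+\frac{31}{6}) (k+1)] ; factor over Q: parameters, x = -1, and C = -\frac{1}{2}.


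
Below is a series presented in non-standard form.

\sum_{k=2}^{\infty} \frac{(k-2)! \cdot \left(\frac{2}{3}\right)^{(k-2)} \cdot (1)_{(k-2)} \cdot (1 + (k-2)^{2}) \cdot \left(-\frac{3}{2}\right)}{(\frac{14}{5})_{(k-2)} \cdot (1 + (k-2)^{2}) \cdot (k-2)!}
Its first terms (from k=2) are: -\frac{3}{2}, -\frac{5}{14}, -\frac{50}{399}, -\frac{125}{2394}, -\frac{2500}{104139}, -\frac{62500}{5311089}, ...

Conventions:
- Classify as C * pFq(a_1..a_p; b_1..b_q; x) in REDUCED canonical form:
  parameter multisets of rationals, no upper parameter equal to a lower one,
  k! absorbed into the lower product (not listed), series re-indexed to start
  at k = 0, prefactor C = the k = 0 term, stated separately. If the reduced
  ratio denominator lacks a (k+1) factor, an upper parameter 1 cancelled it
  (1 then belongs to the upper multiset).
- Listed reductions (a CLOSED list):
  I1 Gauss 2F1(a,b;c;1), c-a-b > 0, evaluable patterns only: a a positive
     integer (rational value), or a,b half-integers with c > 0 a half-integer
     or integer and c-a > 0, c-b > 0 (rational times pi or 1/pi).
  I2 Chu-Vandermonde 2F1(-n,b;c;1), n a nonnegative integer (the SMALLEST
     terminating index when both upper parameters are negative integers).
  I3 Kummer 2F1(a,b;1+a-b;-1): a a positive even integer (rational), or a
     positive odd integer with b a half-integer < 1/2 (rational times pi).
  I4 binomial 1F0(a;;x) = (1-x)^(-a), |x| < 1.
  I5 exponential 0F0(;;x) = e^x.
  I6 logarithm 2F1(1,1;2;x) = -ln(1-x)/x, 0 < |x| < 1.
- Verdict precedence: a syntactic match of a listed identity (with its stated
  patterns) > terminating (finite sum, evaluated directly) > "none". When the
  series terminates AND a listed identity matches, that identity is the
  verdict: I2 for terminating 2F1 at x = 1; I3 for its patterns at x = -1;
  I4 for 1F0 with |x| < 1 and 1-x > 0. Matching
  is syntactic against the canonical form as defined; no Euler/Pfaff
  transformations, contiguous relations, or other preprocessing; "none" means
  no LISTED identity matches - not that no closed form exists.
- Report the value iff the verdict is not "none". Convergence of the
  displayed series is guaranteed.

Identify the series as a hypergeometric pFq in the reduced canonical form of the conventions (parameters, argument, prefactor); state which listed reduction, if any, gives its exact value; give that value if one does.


With C = -\frac{3}{2}: the canonical form is 2F1(1, 1; \frac{14}{5}; \frac{2}{3}). Verdict: none here - no I1-I6 shape fits x = \frac{2}{3} with lower {\frac{14}{5}}.

Key observation: t_0 = -\frac{3}{2} here, and k^2 + 1 divides numerator and denominator alike; C = -3/2 after cancelling.
Ratio: r(k) = \frac{2}{3} * (k+1) (k+1) / [(k+\frac{14}{5}) (k+1)] - rational in k, leading ratio \frac{2}{3}; with t_0 = -\frac{3}{2}, classification follows.
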